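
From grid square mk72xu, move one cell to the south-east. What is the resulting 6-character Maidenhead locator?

MK82at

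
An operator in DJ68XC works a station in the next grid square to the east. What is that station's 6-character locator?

DJ78ac

Longitude subsquare x = 23; +1 → 24, wraps to 0 = a, carry into square.
Longitude square 6; +1 → 7.
The latitude characters are unchanged.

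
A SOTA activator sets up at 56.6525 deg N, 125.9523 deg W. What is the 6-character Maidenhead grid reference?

Offset from 180°W / 90°S: lon 54.0477°, lat 146.6525°.
Field (20°×10°, letters A–R): 54.0477/20 → 2 → C, 146.6525/10 → 14 → O; chars CO.
Square (2°×1°, digits 0–9): 14.0477/2 → 7, 6.6525/1 → 6; chars 76.
Subsquare (5′×2.5′, letters a–x): 0.0477/0.0833333 → 0 → a, 0.6525/0.0416667 → 15 → p; chars ap.

CO76ap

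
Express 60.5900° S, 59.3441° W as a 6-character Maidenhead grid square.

GC09hj

Shift to the Maidenhead origin (180°W, 90°S): lon 120.6559, lat 29.4100.
Field: 120.6559/20 → 6 → G, 29.4100/10 → 2 → C; chars GC.
Square: 0.6559/2 → 0, 9.4100/1 → 9; chars 09.
Subsquare: 0.6559/0.0833333 → 7 → h, 0.4100/0.0416667 → 9 → j; chars hj.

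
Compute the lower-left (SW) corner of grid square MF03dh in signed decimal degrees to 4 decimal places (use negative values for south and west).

Field M=12, F=5: +12·20° lon, +5·10° lat → SW at lon 60°, lat -40°.
Square 0, 3: +0·2° lon, +3·1° lat → SW at lon 60°, lat -37°.
Subsquare d=3, h=7: +3·0.0833333° lon, +7·0.0416667° lat → SW at lon 60.25°, lat -36.7083°.
latitude -36.7083, longitude 60.2500.

-36.7083, 60.2500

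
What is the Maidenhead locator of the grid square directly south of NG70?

Latitude square 0; −1 → -1, wraps to 9, carry into field.
Latitude field G = 6; −1 → 5 = F.
The longitude characters are unchanged.

NF79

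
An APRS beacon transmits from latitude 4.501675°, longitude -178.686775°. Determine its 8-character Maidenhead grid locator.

AJ04pm70

Offset from 180°W / 90°S: lon 1.31322°, lat 94.50168°.
Field: 1.31322/20 → 0 → A, 94.50168/10 → 9 → J; chars AJ.
Square: 1.31322/2 → 0, 4.50168/1 → 4; chars 04.
Subsquare: 1.31322/0.0833333 → 15 → p, 0.50168/0.0416667 → 12 → m; chars pm.
Extended square: 0.06322/0.00833333 → 7, 0.00168/0.00416667 → 0; chars 70.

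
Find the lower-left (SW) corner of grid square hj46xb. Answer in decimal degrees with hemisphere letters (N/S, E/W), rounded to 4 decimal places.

6.0417° N, 30.0833° W

Field H=7, J=9: +7·20° lon, +9·10° lat → SW at lon -40°, lat 0°.
Square 4, 6: +4·2° lon, +6·1° lat → SW at lon -32°, lat 6°.
Subsquare x=23, b=1: +23·0.0833333° lon, +1·0.0416667° lat → SW at lon -30.0833°, lat 6.04167°.
latitude 6.0417° N, longitude 30.0833° W.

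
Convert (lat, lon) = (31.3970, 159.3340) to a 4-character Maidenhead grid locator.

QM91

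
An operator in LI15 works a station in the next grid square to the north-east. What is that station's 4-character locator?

Longitude square 1; +1 → 2.
Latitude square 5; +1 → 6.

LI26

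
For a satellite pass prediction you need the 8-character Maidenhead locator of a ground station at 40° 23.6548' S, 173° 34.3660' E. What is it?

RE69so85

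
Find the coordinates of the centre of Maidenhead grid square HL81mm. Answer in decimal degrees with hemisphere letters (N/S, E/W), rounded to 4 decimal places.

21.5208° N, 22.9583° W

Field H=7, L=11: +7·20° lon, +11·10° lat → SW at lon -40°, lat 20°.
Square 8, 1: +8·2° lon, +1·1° lat → SW at lon -24°, lat 21°.
Subsquare m=12, m=12: +12·0.0833333° lon, +12·0.0416667° lat → SW at lon -23°, lat 21.5°.
Cell spans 0.0833333° lon × 0.0416667° lat. Centre is SW corner plus half of each.
latitude 21.5208° N, longitude 22.9583° W.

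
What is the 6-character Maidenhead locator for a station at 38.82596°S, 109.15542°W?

Offset from 180°W / 90°S: lon 70.8446°, lat 51.1740°.
Field: lon ⌊70.8446/20⌋ = 3 → D; lat ⌊51.1740/10⌋ = 5 → F.
Square: lon ⌊10.8446/2⌋ = 5; lat ⌊1.1740/1⌋ = 1.
Subsquare: lon ⌊0.8446/0.0833333⌋ = 10 → k; lat ⌊0.1740/0.0416667⌋ = 4 → e.

DF51ke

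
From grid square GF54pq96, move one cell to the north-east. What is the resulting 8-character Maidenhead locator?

GF54qq07

Longitude extended square 9; +1 → 10, wraps to 0, carry into subsquare.
Longitude subsquare p = 15; +1 → 16 = q.
Latitude extended square 6; +1 → 7.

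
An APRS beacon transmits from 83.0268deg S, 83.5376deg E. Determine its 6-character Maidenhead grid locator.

Offset from 180°W / 90°S: lon 263.5376°, lat 6.9732°.
Field: lon ⌊263.5376/20⌋ = 13 → N; lat ⌊6.9732/10⌋ = 0 → A.
Square: lon ⌊3.5376/2⌋ = 1; lat ⌊6.9732/1⌋ = 6.
Subsquare: lon ⌊1.5376/0.0833333⌋ = 18 → s; lat ⌊0.9732/0.0416667⌋ = 23 → x.

NA16sx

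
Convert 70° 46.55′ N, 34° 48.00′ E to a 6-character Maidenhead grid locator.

KQ70js

Offset from 180°W / 90°S: lon 214.8000°, lat 160.7758°.
Field (20°×10°, letters A–R): lon ⌊214.8000/20⌋ = 10 → K; lat ⌊160.7758/10⌋ = 16 → Q.
Square (2°×1°, digits 0–9): lon ⌊14.8000/2⌋ = 7; lat ⌊0.7758/1⌋ = 0.
Subsquare (5′×2.5′, letters a–x): lon ⌊0.8000/0.0833333⌋ = 9 → j; lat ⌊0.7758/0.0416667⌋ = 18 → s.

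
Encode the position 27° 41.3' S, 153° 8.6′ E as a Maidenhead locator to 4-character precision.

Shift to the Maidenhead origin (180°W, 90°S): lon 333.14, lat 62.31.
Field: 333.14/20 → 16 → Q, 62.31/10 → 6 → G; chars QG.
Square: 13.14/2 → 6, 2.31/1 → 2; chars 62.

QG62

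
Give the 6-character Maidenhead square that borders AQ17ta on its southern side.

Latitude subsquare a = 0; −1 → -1, wraps to 23 = x, carry into square.
Latitude square 7; −1 → 6.
The longitude characters are unchanged.

AQ16tx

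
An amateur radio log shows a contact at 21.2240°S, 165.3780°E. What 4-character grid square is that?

Offset from 180°W / 90°S: lon 345.38°, lat 68.78°.
Field (20°×10°, letters A–R): lon ⌊345.38/20⌋ = 17 → R; lat ⌊68.78/10⌋ = 6 → G.
Square (2°×1°, digits 0–9): lon ⌊5.38/2⌋ = 2; lat ⌊8.78/1⌋ = 8.

RG28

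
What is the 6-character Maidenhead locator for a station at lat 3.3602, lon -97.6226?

EJ13ei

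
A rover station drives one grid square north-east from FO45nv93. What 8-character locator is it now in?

FO45ov04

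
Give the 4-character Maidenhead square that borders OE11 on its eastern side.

Longitude square 1; +1 → 2.
The latitude characters are unchanged.

OE21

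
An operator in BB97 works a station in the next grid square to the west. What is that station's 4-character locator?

Longitude square 9; −1 → 8.
The latitude characters are unchanged.

BB87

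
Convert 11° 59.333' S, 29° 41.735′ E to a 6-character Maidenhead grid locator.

KH48ua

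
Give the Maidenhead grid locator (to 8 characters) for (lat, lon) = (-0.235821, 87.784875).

Add 180° to longitude and 90° to latitude: 267.78487, 89.76418.
Field: 267.78487/20 → 13 → N, 89.76418/10 → 8 → I; chars NI.
Square: 7.78487/2 → 3, 9.76418/1 → 9; chars 39.
Subsquare: 1.78487/0.0833333 → 21 → v, 0.76418/0.0416667 → 18 → s; chars vs.
Extended square: 0.03487/0.00833333 → 4, 0.01418/0.00416667 → 3; chars 43.

NI39vs43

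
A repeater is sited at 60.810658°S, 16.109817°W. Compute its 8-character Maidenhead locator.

Shift to the Maidenhead origin (180°W, 90°S): lon 163.89018, lat 29.18934.
Field: 163.89018/20 → 8 → I, 29.18934/10 → 2 → C; chars IC.
Square: 3.89018/2 → 1, 9.18934/1 → 9; chars 19.
Subsquare: 1.89018/0.0833333 → 22 → w, 0.18934/0.0416667 → 4 → e; chars we.
Extended square: 0.05685/0.00833333 → 6, 0.02268/0.00416667 → 5; chars 65.

IC19we65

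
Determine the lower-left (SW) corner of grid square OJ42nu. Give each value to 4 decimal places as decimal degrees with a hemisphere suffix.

2.8333° N, 109.0833° E

Field O=14, J=9: +14·20° lon, +9·10° lat → SW at lon 100°, lat 0°.
Square 4, 2: +4·2° lon, +2·1° lat → SW at lon 108°, lat 2°.
Subsquare n=13, u=20: +13·0.0833333° lon, +20·0.0416667° lat → SW at lon 109.083°, lat 2.83333°.
latitude 2.8333° N, longitude 109.0833° E.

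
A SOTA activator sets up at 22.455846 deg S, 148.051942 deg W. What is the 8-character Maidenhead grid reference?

BG57xn30

Shift to the Maidenhead origin (180°W, 90°S): lon 31.94806, lat 67.54415.
Field (20°×10°, letters A–R): lon ⌊31.94806/20⌋ = 1 → B; lat ⌊67.54415/10⌋ = 6 → G.
Square (2°×1°, digits 0–9): lon ⌊11.94806/2⌋ = 5; lat ⌊7.54415/1⌋ = 7.
Subsquare (5′×2.5′, letters a–x): lon ⌊1.94806/0.0833333⌋ = 23 → x; lat ⌊0.54415/0.0416667⌋ = 13 → n.
Extended square (30″×15″, digits 0–9): lon ⌊0.03139/0.00833333⌋ = 3; lat ⌊0.00249/0.00416667⌋ = 0.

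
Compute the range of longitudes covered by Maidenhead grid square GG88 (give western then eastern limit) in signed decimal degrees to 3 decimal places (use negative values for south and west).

Field G=6, G=6: +6·20° lon, +6·10° lat → SW at lon -60°, lat -30°.
Square 8, 8: +8·2° lon, +8·1° lat → SW at lon -44°, lat -22°.
Cell spans 2° lon × 1° lat.
west -44.000, east -42.000.

-44.000, -42.000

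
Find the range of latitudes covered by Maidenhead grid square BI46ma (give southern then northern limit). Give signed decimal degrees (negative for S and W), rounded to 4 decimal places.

Field B=1, I=8: +1·20° lon, +8·10° lat → SW at lon -160°, lat -10°.
Square 4, 6: +4·2° lon, +6·1° lat → SW at lon -152°, lat -4°.
Subsquare m=12, a=0: +12·0.0833333° lon, +0·0.0416667° lat → SW at lon -151°, lat -4°.
Cell spans 0.0833333° lon × 0.0416667° lat.
south -4.0000, north -3.9583.

-4.0000, -3.9583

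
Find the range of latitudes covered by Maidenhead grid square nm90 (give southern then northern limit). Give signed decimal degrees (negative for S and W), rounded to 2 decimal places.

Field N=13, M=12: +13·20° lon, +12·10° lat → SW at lon 80°, lat 30°.
Square 9, 0: +9·2° lon, +0·1° lat → SW at lon 98°, lat 30°.
Cell spans 2° lon × 1° lat.
south 30.00, north 31.00.

30.00, 31.00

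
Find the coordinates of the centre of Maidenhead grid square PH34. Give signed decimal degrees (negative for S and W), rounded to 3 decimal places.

-15.500, 127.000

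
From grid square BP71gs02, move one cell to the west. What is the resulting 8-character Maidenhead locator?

Longitude extended square 0; −1 → -1, wraps to 9, carry into subsquare.
Longitude subsquare g = 6; −1 → 5 = f.
The latitude characters are unchanged.

BP71fs92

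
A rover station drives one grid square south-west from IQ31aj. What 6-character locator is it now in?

IQ21xi

Longitude subsquare a = 0; −1 → -1, wraps to 23 = x, carry into square.
Longitude square 3; −1 → 2.
Latitude subsquare j = 9; −1 → 8 = i.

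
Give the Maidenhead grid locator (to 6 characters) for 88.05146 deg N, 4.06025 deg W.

Add 180° to longitude and 90° to latitude: 175.9398, 178.0515.
Field: lon ⌊175.9398/20⌋ = 8 → I; lat ⌊178.0515/10⌋ = 17 → R.
Square: lon ⌊15.9398/2⌋ = 7; lat ⌊8.0515/1⌋ = 8.
Subsquare: lon ⌊1.9398/0.0833333⌋ = 23 → x; lat ⌊0.0515/0.0416667⌋ = 1 → b.

IR78xb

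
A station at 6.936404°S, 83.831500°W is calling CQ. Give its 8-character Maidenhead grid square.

EI83cb05

Shift to the Maidenhead origin (180°W, 90°S): lon 96.16850, lat 83.06360.
Field: lon ⌊96.16850/20⌋ = 4 → E; lat ⌊83.06360/10⌋ = 8 → I.
Square: lon ⌊16.16850/2⌋ = 8; lat ⌊3.06360/1⌋ = 3.
Subsquare: lon ⌊0.16850/0.0833333⌋ = 2 → c; lat ⌊0.06360/0.0416667⌋ = 1 → b.
Extended square: lon ⌊0.00183/0.00833333⌋ = 0; lat ⌊0.02193/0.00416667⌋ = 5.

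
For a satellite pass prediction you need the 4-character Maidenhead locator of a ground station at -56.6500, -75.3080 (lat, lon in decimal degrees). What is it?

Offset from 180°W / 90°S: lon 104.69°, lat 33.35°.
Field (20°×10°, letters A–R): 104.69/20 → 5 → F, 33.35/10 → 3 → D; chars FD.
Square (2°×1°, digits 0–9): 4.69/2 → 2, 3.35/1 → 3; chars 23.

FD23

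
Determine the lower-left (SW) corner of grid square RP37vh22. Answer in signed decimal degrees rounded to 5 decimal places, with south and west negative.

67.30000, 167.76667

Field R=17, P=15: +17·20° lon, +15·10° lat → SW at lon 160°, lat 60°.
Square 3, 7: +3·2° lon, +7·1° lat → SW at lon 166°, lat 67°.
Subsquare v=21, h=7: +21·0.0833333° lon, +7·0.0416667° lat → SW at lon 167.75°, lat 67.2917°.
Extended square 2, 2: +2·0.00833333° lon, +2·0.00416667° lat → SW at lon 167.767°, lat 67.3°.
latitude 67.30000, longitude 167.76667.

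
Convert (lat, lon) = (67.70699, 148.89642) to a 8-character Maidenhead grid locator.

QP47kq79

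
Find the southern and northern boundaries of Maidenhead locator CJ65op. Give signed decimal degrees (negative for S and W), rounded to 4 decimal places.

5.6250, 5.6667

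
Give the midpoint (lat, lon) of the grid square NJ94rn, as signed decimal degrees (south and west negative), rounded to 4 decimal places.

Field N=13, J=9: +13·20° lon, +9·10° lat → SW at lon 80°, lat 0°.
Square 9, 4: +9·2° lon, +4·1° lat → SW at lon 98°, lat 4°.
Subsquare r=17, n=13: +17·0.0833333° lon, +13·0.0416667° lat → SW at lon 99.4167°, lat 4.54167°.
Cell spans 0.0833333° lon × 0.0416667° lat. Centre is SW corner plus half of each.
latitude 4.5625, longitude 99.4583.

4.5625, 99.4583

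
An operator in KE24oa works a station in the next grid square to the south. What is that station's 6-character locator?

KE23ox

Latitude subsquare a = 0; −1 → -1, wraps to 23 = x, carry into square.
Latitude square 4; −1 → 3.
The longitude characters are unchanged.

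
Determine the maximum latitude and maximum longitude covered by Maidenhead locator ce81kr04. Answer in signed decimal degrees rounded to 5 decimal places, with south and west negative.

-48.27083, -123.15833

Field C=2, E=4: +2·20° lon, +4·10° lat → SW at lon -140°, lat -50°.
Square 8, 1: +8·2° lon, +1·1° lat → SW at lon -124°, lat -49°.
Subsquare k=10, r=17: +10·0.0833333° lon, +17·0.0416667° lat → SW at lon -123.167°, lat -48.2917°.
Extended square 0, 4: +0·0.00833333° lon, +4·0.00416667° lat → SW at lon -123.167°, lat -48.275°.
Cell spans 0.00833333° lon × 0.00416667° lat. NE corner is SW corner plus one full cell.
latitude -48.27083, longitude -123.15833.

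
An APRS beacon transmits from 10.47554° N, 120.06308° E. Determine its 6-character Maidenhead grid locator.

Add 180° to longitude and 90° to latitude: 300.0631, 100.4755.
Field: lon ⌊300.0631/20⌋ = 15 → P; lat ⌊100.4755/10⌋ = 10 → K.
Square: lon ⌊0.0631/2⌋ = 0; lat ⌊0.4755/1⌋ = 0.
Subsquare: lon ⌊0.0631/0.0833333⌋ = 0 → a; lat ⌊0.4755/0.0416667⌋ = 11 → l.

PK00al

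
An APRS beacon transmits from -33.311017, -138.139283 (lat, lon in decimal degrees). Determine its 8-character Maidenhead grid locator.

Add 180° to longitude and 90° to latitude: 41.86072, 56.68898.
Field (20°×10°, letters A–R): 41.86072/20 → 2 → C, 56.68898/10 → 5 → F; chars CF.
Square (2°×1°, digits 0–9): 1.86072/2 → 0, 6.68898/1 → 6; chars 06.
Subsquare (5′×2.5′, letters a–x): 1.86072/0.0833333 → 22 → w, 0.68898/0.0416667 → 16 → q; chars wq.
Extended square (30″×15″, digits 0–9): 0.02738/0.00833333 → 3, 0.02232/0.00416667 → 5; chars 35.

CF06wq35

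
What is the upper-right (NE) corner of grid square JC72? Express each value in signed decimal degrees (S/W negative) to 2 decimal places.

-67.00, 16.00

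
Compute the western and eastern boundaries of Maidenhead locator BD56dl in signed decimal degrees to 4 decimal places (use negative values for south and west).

-149.7500, -149.6667

Field B=1, D=3: +1·20° lon, +3·10° lat → SW at lon -160°, lat -60°.
Square 5, 6: +5·2° lon, +6·1° lat → SW at lon -150°, lat -54°.
Subsquare d=3, l=11: +3·0.0833333° lon, +11·0.0416667° lat → SW at lon -149.75°, lat -53.5417°.
Cell spans 0.0833333° lon × 0.0416667° lat.
west -149.7500, east -149.6667.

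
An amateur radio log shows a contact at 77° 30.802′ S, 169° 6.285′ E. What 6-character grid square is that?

Shift to the Maidenhead origin (180°W, 90°S): lon 349.1047, lat 12.4866.
Field (20°×10°, letters A–R): 349.1047/20 → 17 → R, 12.4866/10 → 1 → B; chars RB.
Square (2°×1°, digits 0–9): 9.1047/2 → 4, 2.4866/1 → 2; chars 42.
Subsquare (5′×2.5′, letters a–x): 1.1047/0.0833333 → 13 → n, 0.4866/0.0416667 → 11 → l; chars nl.

RB42nl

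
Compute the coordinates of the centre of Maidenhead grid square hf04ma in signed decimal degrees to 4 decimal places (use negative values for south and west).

-35.9792, -38.9583

Field H=7, F=5: +7·20° lon, +5·10° lat → SW at lon -40°, lat -40°.
Square 0, 4: +0·2° lon, +4·1° lat → SW at lon -40°, lat -36°.
Subsquare m=12, a=0: +12·0.0833333° lon, +0·0.0416667° lat → SW at lon -39°, lat -36°.
Cell spans 0.0833333° lon × 0.0416667° lat. Centre is SW corner plus half of each.
latitude -35.9792, longitude -38.9583.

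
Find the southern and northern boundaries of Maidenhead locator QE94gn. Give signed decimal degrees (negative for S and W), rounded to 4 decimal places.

Field Q=16, E=4: +16·20° lon, +4·10° lat → SW at lon 140°, lat -50°.
Square 9, 4: +9·2° lon, +4·1° lat → SW at lon 158°, lat -46°.
Subsquare g=6, n=13: +6·0.0833333° lon, +13·0.0416667° lat → SW at lon 158.5°, lat -45.4583°.
Cell spans 0.0833333° lon × 0.0416667° lat.
south -45.4583, north -45.4167.

-45.4583, -45.4167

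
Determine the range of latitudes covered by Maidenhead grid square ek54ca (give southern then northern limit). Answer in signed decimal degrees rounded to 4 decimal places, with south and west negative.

14.0000, 14.0417

Field E=4, K=10: +4·20° lon, +10·10° lat → SW at lon -100°, lat 10°.
Square 5, 4: +5·2° lon, +4·1° lat → SW at lon -90°, lat 14°.
Subsquare c=2, a=0: +2·0.0833333° lon, +0·0.0416667° lat → SW at lon -89.8333°, lat 14°.
Cell spans 0.0833333° lon × 0.0416667° lat.
south 14.0000, north 14.0417.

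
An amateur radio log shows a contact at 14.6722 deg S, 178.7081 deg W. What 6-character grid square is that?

Shift to the Maidenhead origin (180°W, 90°S): lon 1.2919, lat 75.3278.
Field: 1.2919/20 → 0 → A, 75.3278/10 → 7 → H; chars AH.
Square: 1.2919/2 → 0, 5.3278/1 → 5; chars 05.
Subsquare: 1.2919/0.0833333 → 15 → p, 0.3278/0.0416667 → 7 → h; chars ph.

AH05ph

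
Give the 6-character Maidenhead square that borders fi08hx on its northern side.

Latitude subsquare x = 23; +1 → 24, wraps to 0 = a, carry into square.
Latitude square 8; +1 → 9.
The longitude characters are unchanged.

FI09ha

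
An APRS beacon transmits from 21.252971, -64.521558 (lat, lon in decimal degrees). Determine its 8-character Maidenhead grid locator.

FL71rg70

Offset from 180°W / 90°S: lon 115.47844°, lat 111.25297°.
Field (20°×10°, letters A–R): 115.47844/20 → 5 → F, 111.25297/10 → 11 → L; chars FL.
Square (2°×1°, digits 0–9): 15.47844/2 → 7, 1.25297/1 → 1; chars 71.
Subsquare (5′×2.5′, letters a–x): 1.47844/0.0833333 → 17 → r, 0.25297/0.0416667 → 6 → g; chars rg.
Extended square (30″×15″, digits 0–9): 0.06178/0.00833333 → 7, 0.00297/0.00416667 → 0; chars 70.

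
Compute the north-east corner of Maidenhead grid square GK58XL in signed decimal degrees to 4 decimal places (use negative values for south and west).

18.5000, -48.0000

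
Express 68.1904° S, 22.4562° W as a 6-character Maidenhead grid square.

HC81st

Shift to the Maidenhead origin (180°W, 90°S): lon 157.5438, lat 21.8096.
Field (20°×10°, letters A–R): lon ⌊157.5438/20⌋ = 7 → H; lat ⌊21.8096/10⌋ = 2 → C.
Square (2°×1°, digits 0–9): lon ⌊17.5438/2⌋ = 8; lat ⌊1.8096/1⌋ = 1.
Subsquare (5′×2.5′, letters a–x): lon ⌊1.5438/0.0833333⌋ = 18 → s; lat ⌊0.8096/0.0416667⌋ = 19 → t.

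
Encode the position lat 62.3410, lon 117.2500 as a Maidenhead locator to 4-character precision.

Shift to the Maidenhead origin (180°W, 90°S): lon 297.25, lat 152.34.
Field (20°×10°, letters A–R): lon ⌊297.25/20⌋ = 14 → O; lat ⌊152.34/10⌋ = 15 → P.
Square (2°×1°, digits 0–9): lon ⌊17.25/2⌋ = 8; lat ⌊2.34/1⌋ = 2.

OP82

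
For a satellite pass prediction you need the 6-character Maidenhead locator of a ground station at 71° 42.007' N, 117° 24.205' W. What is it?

DQ11hq

Add 180° to longitude and 90° to latitude: 62.5966, 161.7001.
Field: lon ⌊62.5966/20⌋ = 3 → D; lat ⌊161.7001/10⌋ = 16 → Q.
Square: lon ⌊2.5966/2⌋ = 1; lat ⌊1.7001/1⌋ = 1.
Subsquare: lon ⌊0.5966/0.0833333⌋ = 7 → h; lat ⌊0.7001/0.0416667⌋ = 16 → q.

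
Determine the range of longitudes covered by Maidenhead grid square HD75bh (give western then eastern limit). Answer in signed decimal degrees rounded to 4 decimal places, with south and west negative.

-25.9167, -25.8333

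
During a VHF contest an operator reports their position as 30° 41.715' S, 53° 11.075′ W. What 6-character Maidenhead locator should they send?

GF39jh

Offset from 180°W / 90°S: lon 126.8154°, lat 59.3047°.
Field: 126.8154/20 → 6 → G, 59.3047/10 → 5 → F; chars GF.
Square: 6.8154/2 → 3, 9.3047/1 → 9; chars 39.
Subsquare: 0.8154/0.0833333 → 9 → j, 0.3047/0.0416667 → 7 → h; chars jh.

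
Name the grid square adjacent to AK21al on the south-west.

Longitude subsquare a = 0; −1 → -1, wraps to 23 = x, carry into square.
Longitude square 2; −1 → 1.
Latitude subsquare l = 11; −1 → 10 = k.

AK11xk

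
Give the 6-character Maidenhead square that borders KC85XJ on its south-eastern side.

KC95ai

Longitude subsquare x = 23; +1 → 24, wraps to 0 = a, carry into square.
Longitude square 8; +1 → 9.
Latitude subsquare j = 9; −1 → 8 = i.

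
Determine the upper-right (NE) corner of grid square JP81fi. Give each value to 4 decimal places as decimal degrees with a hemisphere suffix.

61.3750° N, 16.5000° E

Field J=9, P=15: +9·20° lon, +15·10° lat → SW at lon 0°, lat 60°.
Square 8, 1: +8·2° lon, +1·1° lat → SW at lon 16°, lat 61°.
Subsquare f=5, i=8: +5·0.0833333° lon, +8·0.0416667° lat → SW at lon 16.4167°, lat 61.3333°.
Cell spans 0.0833333° lon × 0.0416667° lat. NE corner is SW corner plus one full cell.
latitude 61.3750° N, longitude 16.5000° E.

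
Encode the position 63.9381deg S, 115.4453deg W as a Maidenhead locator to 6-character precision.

DC26gb

Add 180° to longitude and 90° to latitude: 64.5547, 26.0619.
Field (20°×10°, letters A–R): 64.5547/20 → 3 → D, 26.0619/10 → 2 → C; chars DC.
Square (2°×1°, digits 0–9): 4.5547/2 → 2, 6.0619/1 → 6; chars 26.
Subsquare (5′×2.5′, letters a–x): 0.5547/0.0833333 → 6 → g, 0.0619/0.0416667 → 1 → b; chars gb.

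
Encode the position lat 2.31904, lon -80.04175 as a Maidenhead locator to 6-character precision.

Add 180° to longitude and 90° to latitude: 99.9583, 92.3190.
Field (20°×10°, letters A–R): 99.9583/20 → 4 → E, 92.3190/10 → 9 → J; chars EJ.
Square (2°×1°, digits 0–9): 19.9583/2 → 9, 2.3190/1 → 2; chars 92.
Subsquare (5′×2.5′, letters a–x): 1.9583/0.0833333 → 23 → x, 0.3190/0.0416667 → 7 → h; chars xh.

EJ92xh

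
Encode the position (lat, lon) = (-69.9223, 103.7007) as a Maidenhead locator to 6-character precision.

Offset from 180°W / 90°S: lon 283.7007°, lat 20.0777°.
Field: lon ⌊283.7007/20⌋ = 14 → O; lat ⌊20.0777/10⌋ = 2 → C.
Square: lon ⌊3.7007/2⌋ = 1; lat ⌊0.0777/1⌋ = 0.
Subsquare: lon ⌊1.7007/0.0833333⌋ = 20 → u; lat ⌊0.0777/0.0416667⌋ = 1 → b.

OC10ub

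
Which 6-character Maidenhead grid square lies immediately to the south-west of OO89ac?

OO79xb

Longitude subsquare a = 0; −1 → -1, wraps to 23 = x, carry into square.
Longitude square 8; −1 → 7.
Latitude subsquare c = 2; −1 → 1 = b.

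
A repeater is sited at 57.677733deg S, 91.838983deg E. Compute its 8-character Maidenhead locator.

ND52wh07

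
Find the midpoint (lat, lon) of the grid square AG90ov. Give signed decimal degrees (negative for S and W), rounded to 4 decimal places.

Field A=0, G=6: +0·20° lon, +6·10° lat → SW at lon -180°, lat -30°.
Square 9, 0: +9·2° lon, +0·1° lat → SW at lon -162°, lat -30°.
Subsquare o=14, v=21: +14·0.0833333° lon, +21·0.0416667° lat → SW at lon -160.833°, lat -29.125°.
Cell spans 0.0833333° lon × 0.0416667° lat. Centre is SW corner plus half of each.
latitude -29.1042, longitude -160.7917.

-29.1042, -160.7917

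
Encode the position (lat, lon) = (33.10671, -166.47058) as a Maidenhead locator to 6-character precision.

Add 180° to longitude and 90° to latitude: 13.5294, 123.1067.
Field (20°×10°, letters A–R): lon ⌊13.5294/20⌋ = 0 → A; lat ⌊123.1067/10⌋ = 12 → M.
Square (2°×1°, digits 0–9): lon ⌊13.5294/2⌋ = 6; lat ⌊3.1067/1⌋ = 3.
Subsquare (5′×2.5′, letters a–x): lon ⌊1.5294/0.0833333⌋ = 18 → s; lat ⌊0.1067/0.0416667⌋ = 2 → c.

AM63sc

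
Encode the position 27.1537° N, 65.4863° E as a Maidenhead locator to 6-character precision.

ML27rd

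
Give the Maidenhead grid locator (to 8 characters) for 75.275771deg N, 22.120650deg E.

KQ15bg46

Offset from 180°W / 90°S: lon 202.12065°, lat 165.27577°.
Field: lon ⌊202.12065/20⌋ = 10 → K; lat ⌊165.27577/10⌋ = 16 → Q.
Square: lon ⌊2.12065/2⌋ = 1; lat ⌊5.27577/1⌋ = 5.
Subsquare: lon ⌊0.12065/0.0833333⌋ = 1 → b; lat ⌊0.27577/0.0416667⌋ = 6 → g.
Extended square: lon ⌊0.03732/0.00833333⌋ = 4; lat ⌊0.02577/0.00416667⌋ = 6.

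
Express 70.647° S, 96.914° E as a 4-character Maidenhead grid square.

NB89

Offset from 180°W / 90°S: lon 276.91°, lat 19.35°.
Field: lon ⌊276.91/20⌋ = 13 → N; lat ⌊19.35/10⌋ = 1 → B.
Square: lon ⌊16.91/2⌋ = 8; lat ⌊9.35/1⌋ = 9.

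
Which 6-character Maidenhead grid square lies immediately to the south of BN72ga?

Latitude subsquare a = 0; −1 → -1, wraps to 23 = x, carry into square.
Latitude square 2; −1 → 1.
The longitude characters are unchanged.

BN71gx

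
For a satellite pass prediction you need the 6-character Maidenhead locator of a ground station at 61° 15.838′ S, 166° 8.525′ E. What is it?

RC38br

Add 180° to longitude and 90° to latitude: 346.1421, 28.7360.
Field: 346.1421/20 → 17 → R, 28.7360/10 → 2 → C; chars RC.
Square: 6.1421/2 → 3, 8.7360/1 → 8; chars 38.
Subsquare: 0.1421/0.0833333 → 1 → b, 0.7360/0.0416667 → 17 → r; chars br.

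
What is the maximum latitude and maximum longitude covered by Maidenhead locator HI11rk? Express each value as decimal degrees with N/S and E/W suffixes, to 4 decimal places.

8.5417° S, 36.5000° W

Field H=7, I=8: +7·20° lon, +8·10° lat → SW at lon -40°, lat -10°.
Square 1, 1: +1·2° lon, +1·1° lat → SW at lon -38°, lat -9°.
Subsquare r=17, k=10: +17·0.0833333° lon, +10·0.0416667° lat → SW at lon -36.5833°, lat -8.58333°.
Cell spans 0.0833333° lon × 0.0416667° lat. NE corner is SW corner plus one full cell.
latitude 8.5417° S, longitude 36.5000° W.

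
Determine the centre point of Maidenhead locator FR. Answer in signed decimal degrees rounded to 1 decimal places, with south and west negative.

Field F=5, R=17: +5·20° lon, +17·10° lat → SW at lon -80°, lat 80°.
Cell spans 20° lon × 10° lat. Centre is SW corner plus half of each.
latitude 85.0, longitude -70.0.

85.0, -70.0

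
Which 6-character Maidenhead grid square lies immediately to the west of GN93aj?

GN83xj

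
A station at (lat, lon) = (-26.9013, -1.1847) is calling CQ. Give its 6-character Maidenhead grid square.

Offset from 180°W / 90°S: lon 178.8153°, lat 63.0987°.
Field: 178.8153/20 → 8 → I, 63.0987/10 → 6 → G; chars IG.
Square: 18.8153/2 → 9, 3.0987/1 → 3; chars 93.
Subsquare: 0.8153/0.0833333 → 9 → j, 0.0987/0.0416667 → 2 → c; chars jc.

IG93jc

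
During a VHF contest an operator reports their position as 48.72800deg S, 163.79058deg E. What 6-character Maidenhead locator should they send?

RE11vg

Offset from 180°W / 90°S: lon 343.7906°, lat 41.2720°.
Field: 343.7906/20 → 17 → R, 41.2720/10 → 4 → E; chars RE.
Square: 3.7906/2 → 1, 1.2720/1 → 1; chars 11.
Subsquare: 1.7906/0.0833333 → 21 → v, 0.2720/0.0416667 → 6 → g; chars vg.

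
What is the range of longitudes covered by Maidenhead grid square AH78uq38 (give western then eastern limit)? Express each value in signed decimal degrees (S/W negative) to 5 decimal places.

-164.30833, -164.30000

Field A=0, H=7: +0·20° lon, +7·10° lat → SW at lon -180°, lat -20°.
Square 7, 8: +7·2° lon, +8·1° lat → SW at lon -166°, lat -12°.
Subsquare u=20, q=16: +20·0.0833333° lon, +16·0.0416667° lat → SW at lon -164.333°, lat -11.3333°.
Extended square 3, 8: +3·0.00833333° lon, +8·0.00416667° lat → SW at lon -164.308°, lat -11.3°.
Cell spans 0.00833333° lon × 0.00416667° lat.
west -164.30833, east -164.30000.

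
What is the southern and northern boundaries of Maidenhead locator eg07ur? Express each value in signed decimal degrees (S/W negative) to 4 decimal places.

Field E=4, G=6: +4·20° lon, +6·10° lat → SW at lon -100°, lat -30°.
Square 0, 7: +0·2° lon, +7·1° lat → SW at lon -100°, lat -23°.
Subsquare u=20, r=17: +20·0.0833333° lon, +17·0.0416667° lat → SW at lon -98.3333°, lat -22.2917°.
Cell spans 0.0833333° lon × 0.0416667° lat.
south -22.2917, north -22.2500.

-22.2917, -22.2500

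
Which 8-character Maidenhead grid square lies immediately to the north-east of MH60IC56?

MH60ic67

Longitude extended square 5; +1 → 6.
Latitude extended square 6; +1 → 7.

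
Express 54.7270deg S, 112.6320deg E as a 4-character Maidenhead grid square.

OD65

Add 180° to longitude and 90° to latitude: 292.63, 35.27.
Field: 292.63/20 → 14 → O, 35.27/10 → 3 → D; chars OD.
Square: 12.63/2 → 6, 5.27/1 → 5; chars 65.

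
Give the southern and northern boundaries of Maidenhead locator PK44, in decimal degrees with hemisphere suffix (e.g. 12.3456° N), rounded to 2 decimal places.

14.00° N, 15.00° N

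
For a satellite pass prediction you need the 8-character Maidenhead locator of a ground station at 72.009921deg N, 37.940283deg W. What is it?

HQ12aa72

Shift to the Maidenhead origin (180°W, 90°S): lon 142.05972, lat 162.00992.
Field: 142.05972/20 → 7 → H, 162.00992/10 → 16 → Q; chars HQ.
Square: 2.05972/2 → 1, 2.00992/1 → 2; chars 12.
Subsquare: 0.05972/0.0833333 → 0 → a, 0.00992/0.0416667 → 0 → a; chars aa.
Extended square: 0.05972/0.00833333 → 7, 0.00992/0.00416667 → 2; chars 72.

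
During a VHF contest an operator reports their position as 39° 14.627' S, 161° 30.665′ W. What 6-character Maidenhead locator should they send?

AF90fs

Offset from 180°W / 90°S: lon 18.4889°, lat 50.7562°.
Field: lon ⌊18.4889/20⌋ = 0 → A; lat ⌊50.7562/10⌋ = 5 → F.
Square: lon ⌊18.4889/2⌋ = 9; lat ⌊0.7562/1⌋ = 0.
Subsquare: lon ⌊0.4889/0.0833333⌋ = 5 → f; lat ⌊0.7562/0.0416667⌋ = 18 → s.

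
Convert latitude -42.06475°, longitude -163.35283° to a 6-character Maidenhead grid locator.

Add 180° to longitude and 90° to latitude: 16.6472, 47.9353.
Field: lon ⌊16.6472/20⌋ = 0 → A; lat ⌊47.9353/10⌋ = 4 → E.
Square: lon ⌊16.6472/2⌋ = 8; lat ⌊7.9353/1⌋ = 7.
Subsquare: lon ⌊0.6472/0.0833333⌋ = 7 → h; lat ⌊0.9353/0.0416667⌋ = 22 → w.

AE87hw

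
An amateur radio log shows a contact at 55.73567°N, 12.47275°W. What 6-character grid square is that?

IO35sr

Offset from 180°W / 90°S: lon 167.5273°, lat 145.7357°.
Field: 167.5273/20 → 8 → I, 145.7357/10 → 14 → O; chars IO.
Square: 7.5273/2 → 3, 5.7357/1 → 5; chars 35.
Subsquare: 1.5273/0.0833333 → 18 → s, 0.7357/0.0416667 → 17 → r; chars sr.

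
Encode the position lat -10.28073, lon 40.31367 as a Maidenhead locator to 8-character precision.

Add 180° to longitude and 90° to latitude: 220.31367, 79.71927.
Field: lon ⌊220.31367/20⌋ = 11 → L; lat ⌊79.71927/10⌋ = 7 → H.
Square: lon ⌊0.31367/2⌋ = 0; lat ⌊9.71927/1⌋ = 9.
Subsquare: lon ⌊0.31367/0.0833333⌋ = 3 → d; lat ⌊0.71927/0.0416667⌋ = 17 → r.
Extended square: lon ⌊0.06367/0.00833333⌋ = 7; lat ⌊0.01094/0.00416667⌋ = 2.

LH09dr72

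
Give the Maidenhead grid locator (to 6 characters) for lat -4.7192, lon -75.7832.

FI25cg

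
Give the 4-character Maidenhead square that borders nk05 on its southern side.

NK04

Latitude square 5; −1 → 4.
The longitude characters are unchanged.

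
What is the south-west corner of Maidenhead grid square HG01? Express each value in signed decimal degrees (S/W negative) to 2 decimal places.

-29.00, -40.00

Field H=7, G=6: +7·20° lon, +6·10° lat → SW at lon -40°, lat -30°.
Square 0, 1: +0·2° lon, +1·1° lat → SW at lon -40°, lat -29°.
latitude -29.00, longitude -40.00.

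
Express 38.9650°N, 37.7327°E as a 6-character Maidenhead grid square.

KM88ux

Shift to the Maidenhead origin (180°W, 90°S): lon 217.7327, lat 128.9650.
Field: lon ⌊217.7327/20⌋ = 10 → K; lat ⌊128.9650/10⌋ = 12 → M.
Square: lon ⌊17.7327/2⌋ = 8; lat ⌊8.9650/1⌋ = 8.
Subsquare: lon ⌊1.7327/0.0833333⌋ = 20 → u; lat ⌊0.9650/0.0416667⌋ = 23 → x.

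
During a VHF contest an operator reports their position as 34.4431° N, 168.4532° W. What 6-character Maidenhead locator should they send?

Add 180° to longitude and 90° to latitude: 11.5468, 124.4431.
Field (20°×10°, letters A–R): 11.5468/20 → 0 → A, 124.4431/10 → 12 → M; chars AM.
Square (2°×1°, digits 0–9): 11.5468/2 → 5, 4.4431/1 → 4; chars 54.
Subsquare (5′×2.5′, letters a–x): 1.5468/0.0833333 → 18 → s, 0.4431/0.0416667 → 10 → k; chars sk.

AM54sk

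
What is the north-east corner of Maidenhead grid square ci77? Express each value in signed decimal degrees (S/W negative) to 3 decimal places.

Field C=2, I=8: +2·20° lon, +8·10° lat → SW at lon -140°, lat -10°.
Square 7, 7: +7·2° lon, +7·1° lat → SW at lon -126°, lat -3°.
Cell spans 2° lon × 1° lat. NE corner is SW corner plus one full cell.
latitude -2.000, longitude -124.000.

-2.000, -124.000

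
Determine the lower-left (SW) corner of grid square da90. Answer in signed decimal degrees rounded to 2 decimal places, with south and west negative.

-90.00, -102.00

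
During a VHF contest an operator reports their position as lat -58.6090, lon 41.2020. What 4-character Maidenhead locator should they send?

LD01

Shift to the Maidenhead origin (180°W, 90°S): lon 221.20, lat 31.39.
Field: lon ⌊221.20/20⌋ = 11 → L; lat ⌊31.39/10⌋ = 3 → D.
Square: lon ⌊1.20/2⌋ = 0; lat ⌊1.39/1⌋ = 1.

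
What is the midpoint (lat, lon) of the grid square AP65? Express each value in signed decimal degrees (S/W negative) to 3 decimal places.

Field A=0, P=15: +0·20° lon, +15·10° lat → SW at lon -180°, lat 60°.
Square 6, 5: +6·2° lon, +5·1° lat → SW at lon -168°, lat 65°.
Cell spans 2° lon × 1° lat. Centre is SW corner plus half of each.
latitude 65.500, longitude -167.000.

65.500, -167.000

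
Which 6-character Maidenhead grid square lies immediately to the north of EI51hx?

EI52ha

Latitude subsquare x = 23; +1 → 24, wraps to 0 = a, carry into square.
Latitude square 1; +1 → 2.
The longitude characters are unchanged.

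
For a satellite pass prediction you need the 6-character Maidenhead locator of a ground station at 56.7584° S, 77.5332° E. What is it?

MD83sf

Add 180° to longitude and 90° to latitude: 257.5332, 33.2416.
Field: lon ⌊257.5332/20⌋ = 12 → M; lat ⌊33.2416/10⌋ = 3 → D.
Square: lon ⌊17.5332/2⌋ = 8; lat ⌊3.2416/1⌋ = 3.
Subsquare: lon ⌊1.5332/0.0833333⌋ = 18 → s; lat ⌊0.2416/0.0416667⌋ = 5 → f.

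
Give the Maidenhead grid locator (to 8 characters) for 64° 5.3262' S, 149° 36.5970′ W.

BC55ev68

Add 180° to longitude and 90° to latitude: 30.39005, 25.91123.
Field: lon ⌊30.39005/20⌋ = 1 → B; lat ⌊25.91123/10⌋ = 2 → C.
Square: lon ⌊10.39005/2⌋ = 5; lat ⌊5.91123/1⌋ = 5.
Subsquare: lon ⌊0.39005/0.0833333⌋ = 4 → e; lat ⌊0.91123/0.0416667⌋ = 21 → v.
Extended square: lon ⌊0.05672/0.00833333⌋ = 6; lat ⌊0.03623/0.00416667⌋ = 8.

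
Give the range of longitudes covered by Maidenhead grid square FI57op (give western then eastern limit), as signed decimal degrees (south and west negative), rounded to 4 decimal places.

Field F=5, I=8: +5·20° lon, +8·10° lat → SW at lon -80°, lat -10°.
Square 5, 7: +5·2° lon, +7·1° lat → SW at lon -70°, lat -3°.
Subsquare o=14, p=15: +14·0.0833333° lon, +15·0.0416667° lat → SW at lon -68.8333°, lat -2.375°.
Cell spans 0.0833333° lon × 0.0416667° lat.
west -68.8333, east -68.7500.

-68.8333, -68.7500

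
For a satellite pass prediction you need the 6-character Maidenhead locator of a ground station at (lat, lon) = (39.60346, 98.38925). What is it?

Offset from 180°W / 90°S: lon 278.3893°, lat 129.6035°.
Field: lon ⌊278.3893/20⌋ = 13 → N; lat ⌊129.6035/10⌋ = 12 → M.
Square: lon ⌊18.3893/2⌋ = 9; lat ⌊9.6035/1⌋ = 9.
Subsquare: lon ⌊0.3893/0.0833333⌋ = 4 → e; lat ⌊0.6035/0.0416667⌋ = 14 → o.

NM99eo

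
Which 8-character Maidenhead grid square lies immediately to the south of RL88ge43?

Latitude extended square 3; −1 → 2.
The longitude characters are unchanged.

RL88ge42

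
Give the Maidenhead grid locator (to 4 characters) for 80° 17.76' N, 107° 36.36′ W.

Add 180° to longitude and 90° to latitude: 72.39, 170.30.
Field: lon ⌊72.39/20⌋ = 3 → D; lat ⌊170.30/10⌋ = 17 → R.
Square: lon ⌊12.39/2⌋ = 6; lat ⌊0.30/1⌋ = 0.

DR60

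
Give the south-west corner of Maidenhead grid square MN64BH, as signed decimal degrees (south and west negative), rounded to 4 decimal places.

44.2917, 72.0833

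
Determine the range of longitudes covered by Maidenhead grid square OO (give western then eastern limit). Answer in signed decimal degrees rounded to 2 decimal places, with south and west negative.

Field O=14, O=14: +14·20° lon, +14·10° lat → SW at lon 100°, lat 50°.
Cell spans 20° lon × 10° lat.
west 100.00, east 120.00.

100.00, 120.00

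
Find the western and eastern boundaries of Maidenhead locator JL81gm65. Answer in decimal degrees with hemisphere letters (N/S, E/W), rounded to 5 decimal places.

Field J=9, L=11: +9·20° lon, +11·10° lat → SW at lon 0°, lat 20°.
Square 8, 1: +8·2° lon, +1·1° lat → SW at lon 16°, lat 21°.
Subsquare g=6, m=12: +6·0.0833333° lon, +12·0.0416667° lat → SW at lon 16.5°, lat 21.5°.
Extended square 6, 5: +6·0.00833333° lon, +5·0.00416667° lat → SW at lon 16.55°, lat 21.5208°.
Cell spans 0.00833333° lon × 0.00416667° lat.
west 16.55000° E, east 16.55833° E.

16.55000° E, 16.55833° E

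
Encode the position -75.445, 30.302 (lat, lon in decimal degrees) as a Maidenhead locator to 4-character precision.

KB54

Offset from 180°W / 90°S: lon 210.30°, lat 14.56°.
Field: 210.30/20 → 10 → K, 14.56/10 → 1 → B; chars KB.
Square: 10.30/2 → 5, 4.56/1 → 4; chars 54.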